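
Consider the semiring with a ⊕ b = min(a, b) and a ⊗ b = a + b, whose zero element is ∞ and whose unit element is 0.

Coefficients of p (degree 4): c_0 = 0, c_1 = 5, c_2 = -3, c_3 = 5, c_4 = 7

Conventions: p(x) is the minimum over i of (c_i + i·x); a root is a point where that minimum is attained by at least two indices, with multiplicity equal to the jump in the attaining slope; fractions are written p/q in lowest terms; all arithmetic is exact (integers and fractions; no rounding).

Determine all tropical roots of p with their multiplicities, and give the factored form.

hull edge (i=0, c=0) to (i=2, c=-3): slope -3/2, span 2
hull edge (i=2, c=-3) to (i=4, c=7): slope 5, span 2
Factored form: p(x) = 7 ⊗ (x ⊕ (-5)) ⊗ (x ⊕ (-5)) ⊗ (x ⊕ 3/2) ⊗ (x ⊕ 3/2)
Answer: roots = -5 (mult 2), 3/2 (mult 2)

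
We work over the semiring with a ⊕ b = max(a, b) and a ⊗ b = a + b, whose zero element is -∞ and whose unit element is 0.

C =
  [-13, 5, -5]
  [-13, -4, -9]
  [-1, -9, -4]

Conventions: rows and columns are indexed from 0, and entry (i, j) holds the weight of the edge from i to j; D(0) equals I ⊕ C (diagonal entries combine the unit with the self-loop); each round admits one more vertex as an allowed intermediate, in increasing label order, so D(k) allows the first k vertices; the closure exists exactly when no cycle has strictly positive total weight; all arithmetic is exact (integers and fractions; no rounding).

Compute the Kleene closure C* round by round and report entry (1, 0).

D(0):
  [0, 5, -5]
  [-13, 0, -9]
  [-1, -9, 0]
D(1):
  [0, 5, -5]
  [-13, 0, -9]
  [-1, 4, 0]
D(2):
  [0, 5, -4]
  [-13, 0, -9]
  [-1, 4, 0]
D(3):
  [0, 5, -4]
  [-10, 0, -9]
  [-1, 4, 0]
Answer: C*[1][0] = -10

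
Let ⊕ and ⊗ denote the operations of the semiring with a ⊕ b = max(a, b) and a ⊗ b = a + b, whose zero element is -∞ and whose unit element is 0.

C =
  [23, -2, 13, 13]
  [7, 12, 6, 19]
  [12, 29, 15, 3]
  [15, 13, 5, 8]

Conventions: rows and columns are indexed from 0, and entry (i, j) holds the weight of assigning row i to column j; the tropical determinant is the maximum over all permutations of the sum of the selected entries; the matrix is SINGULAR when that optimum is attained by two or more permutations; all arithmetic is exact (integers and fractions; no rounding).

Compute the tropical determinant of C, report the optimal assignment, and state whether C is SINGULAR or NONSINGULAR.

σ = (0, 1, 2, 3): 23 + 12 + 15 + 8 = 58
σ = (0, 1, 3, 2): 23 + 12 + 3 + 5 = 43
σ = (0, 2, 1, 3): 23 + 6 + 29 + 8 = 66
σ = (0, 2, 3, 1): 23 + 6 + 3 + 13 = 45
σ = (0, 3, 1, 2): 23 + 19 + 29 + 5 = 76
σ = (0, 3, 2, 1): 23 + 19 + 15 + 13 = 70
σ = (1, 0, 2, 3): (-2) + 7 + 15 + 8 = 28
σ = (1, 0, 3, 2): (-2) + 7 + 3 + 5 = 13
σ = (1, 2, 0, 3): (-2) + 6 + 12 + 8 = 24
σ = (1, 2, 3, 0): (-2) + 6 + 3 + 15 = 22
σ = (1, 3, 0, 2): (-2) + 19 + 12 + 5 = 34
σ = (1, 3, 2, 0): (-2) + 19 + 15 + 15 = 47
σ = (2, 0, 1, 3): 13 + 7 + 29 + 8 = 57
σ = (2, 0, 3, 1): 13 + 7 + 3 + 13 = 36
σ = (2, 1, 0, 3): 13 + 12 + 12 + 8 = 45
σ = (2, 1, 3, 0): 13 + 12 + 3 + 15 = 43
σ = (2, 3, 0, 1): 13 + 19 + 12 + 13 = 57
σ = (2, 3, 1, 0): 13 + 19 + 29 + 15 = 76
σ = (3, 0, 1, 2): 13 + 7 + 29 + 5 = 54
σ = (3, 0, 2, 1): 13 + 7 + 15 + 13 = 48
σ = (3, 1, 0, 2): 13 + 12 + 12 + 5 = 42
σ = (3, 1, 2, 0): 13 + 12 + 15 + 15 = 55
σ = (3, 2, 0, 1): 13 + 6 + 12 + 13 = 44
σ = (3, 2, 1, 0): 13 + 6 + 29 + 15 = 63
Optimal value attained by: σ = (0, 3, 1, 2).
Answer: det⊕(C) = 76; verdict: SINGULAR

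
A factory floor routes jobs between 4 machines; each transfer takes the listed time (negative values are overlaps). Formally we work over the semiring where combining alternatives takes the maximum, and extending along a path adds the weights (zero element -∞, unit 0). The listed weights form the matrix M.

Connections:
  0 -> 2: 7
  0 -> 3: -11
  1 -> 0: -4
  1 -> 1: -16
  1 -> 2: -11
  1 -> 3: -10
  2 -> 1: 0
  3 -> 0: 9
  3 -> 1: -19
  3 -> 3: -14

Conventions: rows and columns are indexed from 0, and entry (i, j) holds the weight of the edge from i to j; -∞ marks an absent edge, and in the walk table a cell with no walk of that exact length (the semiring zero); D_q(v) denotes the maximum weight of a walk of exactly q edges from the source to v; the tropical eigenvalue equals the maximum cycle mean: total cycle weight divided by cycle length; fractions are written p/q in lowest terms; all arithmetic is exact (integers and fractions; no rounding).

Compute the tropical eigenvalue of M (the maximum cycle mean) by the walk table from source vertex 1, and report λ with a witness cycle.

q=0: [-∞, 0, -∞, -∞]
q=1: [-4, -16, -11, -10]
q=2: [-1, -11, 3, -15]
q=3: [-6, 3, 6, -12]
q=4: [-1, 6, 1, -7]
Optimal cycle mean attained by: cycle 0->2->1->3->0, total 7 + 0 + (-10) + 9, length 4.
Answer: λ = 3/2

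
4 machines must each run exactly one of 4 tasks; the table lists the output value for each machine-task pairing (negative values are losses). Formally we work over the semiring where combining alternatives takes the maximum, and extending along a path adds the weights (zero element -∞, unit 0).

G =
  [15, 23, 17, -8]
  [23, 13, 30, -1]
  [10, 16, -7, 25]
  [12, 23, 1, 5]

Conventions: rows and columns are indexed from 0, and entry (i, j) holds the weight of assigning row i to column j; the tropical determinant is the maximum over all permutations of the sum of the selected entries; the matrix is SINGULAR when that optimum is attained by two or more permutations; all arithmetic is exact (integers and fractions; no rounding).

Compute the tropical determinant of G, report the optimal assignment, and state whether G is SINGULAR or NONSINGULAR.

σ = (0, 1, 2, 3): 15 + 13 + (-7) + 5 = 26
σ = (0, 1, 3, 2): 15 + 13 + 25 + 1 = 54
σ = (0, 2, 1, 3): 15 + 30 + 16 + 5 = 66
σ = (0, 2, 3, 1): 15 + 30 + 25 + 23 = 93
σ = (0, 3, 1, 2): 15 + (-1) + 16 + 1 = 31
σ = (0, 3, 2, 1): 15 + (-1) + (-7) + 23 = 30
σ = (1, 0, 2, 3): 23 + 23 + (-7) + 5 = 44
σ = (1, 0, 3, 2): 23 + 23 + 25 + 1 = 72
σ = (1, 2, 0, 3): 23 + 30 + 10 + 5 = 68
σ = (1, 2, 3, 0): 23 + 30 + 25 + 12 = 90
σ = (1, 3, 0, 2): 23 + (-1) + 10 + 1 = 33
σ = (1, 3, 2, 0): 23 + (-1) + (-7) + 12 = 27
σ = (2, 0, 1, 3): 17 + 23 + 16 + 5 = 61
σ = (2, 0, 3, 1): 17 + 23 + 25 + 23 = 88
σ = (2, 1, 0, 3): 17 + 13 + 10 + 5 = 45
σ = (2, 1, 3, 0): 17 + 13 + 25 + 12 = 67
σ = (2, 3, 0, 1): 17 + (-1) + 10 + 23 = 49
σ = (2, 3, 1, 0): 17 + (-1) + 16 + 12 = 44
σ = (3, 0, 1, 2): (-8) + 23 + 16 + 1 = 32
σ = (3, 0, 2, 1): (-8) + 23 + (-7) + 23 = 31
σ = (3, 1, 0, 2): (-8) + 13 + 10 + 1 = 16
σ = (3, 1, 2, 0): (-8) + 13 + (-7) + 12 = 10
σ = (3, 2, 0, 1): (-8) + 30 + 10 + 23 = 55
σ = (3, 2, 1, 0): (-8) + 30 + 16 + 12 = 50
Optimal value attained by: σ = (0, 2, 3, 1).
Answer: det⊕(G) = 93; verdict: NONSINGULAR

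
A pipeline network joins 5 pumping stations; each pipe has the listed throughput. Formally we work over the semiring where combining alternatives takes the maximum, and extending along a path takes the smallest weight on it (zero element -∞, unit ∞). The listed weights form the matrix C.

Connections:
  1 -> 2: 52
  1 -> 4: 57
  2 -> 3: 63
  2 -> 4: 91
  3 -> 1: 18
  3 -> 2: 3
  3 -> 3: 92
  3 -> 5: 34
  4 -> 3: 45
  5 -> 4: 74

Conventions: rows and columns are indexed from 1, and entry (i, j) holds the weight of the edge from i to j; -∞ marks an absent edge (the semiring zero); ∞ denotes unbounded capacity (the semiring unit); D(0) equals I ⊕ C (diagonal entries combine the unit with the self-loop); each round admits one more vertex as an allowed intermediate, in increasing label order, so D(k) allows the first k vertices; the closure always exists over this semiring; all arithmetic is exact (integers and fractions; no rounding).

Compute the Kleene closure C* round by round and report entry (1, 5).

D(0):
  [∞, 52, -∞, 57, -∞]
  [-∞, ∞, 63, 91, -∞]
  [18, 3, ∞, -∞, 34]
  [-∞, -∞, 45, ∞, -∞]
  [-∞, -∞, -∞, 74, ∞]
D(1):
  [∞, 52, -∞, 57, -∞]
  [-∞, ∞, 63, 91, -∞]
  [18, 18, ∞, 18, 34]
  [-∞, -∞, 45, ∞, -∞]
  [-∞, -∞, -∞, 74, ∞]
D(2):
  [∞, 52, 52, 57, -∞]
  [-∞, ∞, 63, 91, -∞]
  [18, 18, ∞, 18, 34]
  [-∞, -∞, 45, ∞, -∞]
  [-∞, -∞, -∞, 74, ∞]
D(3):
  [∞, 52, 52, 57, 34]
  [18, ∞, 63, 91, 34]
  [18, 18, ∞, 18, 34]
  [18, 18, 45, ∞, 34]
  [-∞, -∞, -∞, 74, ∞]
D(4):
  [∞, 52, 52, 57, 34]
  [18, ∞, 63, 91, 34]
  [18, 18, ∞, 18, 34]
  [18, 18, 45, ∞, 34]
  [18, 18, 45, 74, ∞]
D(5):
  [∞, 52, 52, 57, 34]
  [18, ∞, 63, 91, 34]
  [18, 18, ∞, 34, 34]
  [18, 18, 45, ∞, 34]
  [18, 18, 45, 74, ∞]
Answer: C*[1][5] = 34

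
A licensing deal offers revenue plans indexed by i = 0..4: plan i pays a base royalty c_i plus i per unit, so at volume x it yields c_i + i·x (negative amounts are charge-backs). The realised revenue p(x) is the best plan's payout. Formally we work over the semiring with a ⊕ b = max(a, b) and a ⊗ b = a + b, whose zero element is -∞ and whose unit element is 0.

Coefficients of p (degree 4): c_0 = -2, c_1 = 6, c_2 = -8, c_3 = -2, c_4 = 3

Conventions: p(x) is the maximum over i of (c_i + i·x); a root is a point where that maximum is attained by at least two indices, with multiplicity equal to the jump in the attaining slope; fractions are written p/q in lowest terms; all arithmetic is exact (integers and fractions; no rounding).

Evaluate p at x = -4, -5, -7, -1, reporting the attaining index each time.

p(-4) = max(-2+0·(-4)=-2, 6+1·(-4)=2, -8+2·(-4)=-16, -2+3·(-4)=-14, 3+4·(-4)=-13) = 2 (attained by i=1)
p(-5) = max(-2+0·(-5)=-2, 6+1·(-5)=1, -8+2·(-5)=-18, -2+3·(-5)=-17, 3+4·(-5)=-17) = 1 (attained by i=1)
p(-7) = max(-2+0·(-7)=-2, 6+1·(-7)=-1, -8+2·(-7)=-22, -2+3·(-7)=-23, 3+4·(-7)=-25) = -1 (attained by i=1)
p(-1) = max(-2+0·(-1)=-2, 6+1·(-1)=5, -8+2·(-1)=-10, -2+3·(-1)=-5, 3+4·(-1)=-1) = 5 (attained by i=1)
Answer: p(-4) = 2; p(-5) = 1; p(-7) = -1; p(-1) = 5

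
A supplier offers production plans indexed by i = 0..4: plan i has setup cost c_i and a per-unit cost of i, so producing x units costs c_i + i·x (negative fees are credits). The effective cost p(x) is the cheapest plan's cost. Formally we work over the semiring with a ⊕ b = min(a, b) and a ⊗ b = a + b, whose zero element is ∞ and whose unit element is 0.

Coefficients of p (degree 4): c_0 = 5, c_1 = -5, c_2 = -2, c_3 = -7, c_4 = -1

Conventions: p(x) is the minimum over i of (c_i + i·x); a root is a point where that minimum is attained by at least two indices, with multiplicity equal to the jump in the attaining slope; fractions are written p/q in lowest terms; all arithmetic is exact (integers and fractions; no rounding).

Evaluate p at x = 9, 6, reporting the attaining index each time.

p(9) = min(5+0·9=5, -5+1·9=4, -2+2·9=16, -7+3·9=20, -1+4·9=35) = 4 (attained by i=1)
p(6) = min(5+0·6=5, -5+1·6=1, -2+2·6=10, -7+3·6=11, -1+4·6=23) = 1 (attained by i=1)
Answer: p(9) = 4; p(6) = 1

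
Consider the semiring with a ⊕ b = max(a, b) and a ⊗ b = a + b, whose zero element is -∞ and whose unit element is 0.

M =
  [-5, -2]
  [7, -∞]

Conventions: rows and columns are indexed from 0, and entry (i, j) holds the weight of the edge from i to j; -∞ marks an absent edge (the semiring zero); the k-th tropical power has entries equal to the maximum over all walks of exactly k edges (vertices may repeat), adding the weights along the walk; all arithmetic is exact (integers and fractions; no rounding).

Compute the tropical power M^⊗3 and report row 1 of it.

M^⊗2:
  [5, -7]
  [2, 5]
M^⊗3:
  [0, 3]
  [12, 0]
Answer: row 1 of M^⊗3 = [12, 0]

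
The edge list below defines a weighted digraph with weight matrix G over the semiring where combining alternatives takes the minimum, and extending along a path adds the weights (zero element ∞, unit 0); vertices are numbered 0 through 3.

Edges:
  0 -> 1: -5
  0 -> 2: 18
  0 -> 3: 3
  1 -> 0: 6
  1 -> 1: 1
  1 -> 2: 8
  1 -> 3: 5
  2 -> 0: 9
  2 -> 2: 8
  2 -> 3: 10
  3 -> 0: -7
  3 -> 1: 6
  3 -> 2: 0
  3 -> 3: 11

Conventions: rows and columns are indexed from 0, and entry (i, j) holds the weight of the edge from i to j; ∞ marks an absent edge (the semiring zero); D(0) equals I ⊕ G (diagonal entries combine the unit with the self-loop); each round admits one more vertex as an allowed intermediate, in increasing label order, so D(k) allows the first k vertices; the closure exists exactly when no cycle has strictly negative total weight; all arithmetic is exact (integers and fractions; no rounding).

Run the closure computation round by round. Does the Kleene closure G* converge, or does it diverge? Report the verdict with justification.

D(0):
  [0, -5, 18, 3]
  [6, 0, 8, 5]
  [9, ∞, 0, 10]
  [-7, 6, 0, 0]
Detection: at round 1, diagonal entry (3, 3) turns strictly negative.
Key observation: the cycle 3->0->3 has total weight (-7) + 3, which is strictly negative.
Answer: DIVERGES — negative cycle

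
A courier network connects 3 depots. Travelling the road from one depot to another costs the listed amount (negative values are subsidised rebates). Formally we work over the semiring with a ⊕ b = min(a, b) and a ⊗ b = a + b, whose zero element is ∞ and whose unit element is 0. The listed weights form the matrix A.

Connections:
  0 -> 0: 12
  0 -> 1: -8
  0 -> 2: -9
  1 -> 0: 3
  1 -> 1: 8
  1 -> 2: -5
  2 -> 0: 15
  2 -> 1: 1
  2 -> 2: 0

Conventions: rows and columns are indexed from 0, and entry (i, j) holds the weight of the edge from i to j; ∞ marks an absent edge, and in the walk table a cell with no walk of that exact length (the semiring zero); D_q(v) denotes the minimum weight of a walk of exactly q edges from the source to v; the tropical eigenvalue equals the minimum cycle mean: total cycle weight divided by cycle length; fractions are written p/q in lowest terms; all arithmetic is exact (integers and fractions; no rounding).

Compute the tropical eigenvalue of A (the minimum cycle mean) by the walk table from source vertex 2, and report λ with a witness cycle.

q=0: [∞, ∞, 0]
q=1: [15, 1, 0]
q=2: [4, 1, -4]
q=3: [4, -4, -5]
Optimal cycle mean attained by: cycle 0->1->0, total (-8) + 3, length 2.
Answer: λ = -5/2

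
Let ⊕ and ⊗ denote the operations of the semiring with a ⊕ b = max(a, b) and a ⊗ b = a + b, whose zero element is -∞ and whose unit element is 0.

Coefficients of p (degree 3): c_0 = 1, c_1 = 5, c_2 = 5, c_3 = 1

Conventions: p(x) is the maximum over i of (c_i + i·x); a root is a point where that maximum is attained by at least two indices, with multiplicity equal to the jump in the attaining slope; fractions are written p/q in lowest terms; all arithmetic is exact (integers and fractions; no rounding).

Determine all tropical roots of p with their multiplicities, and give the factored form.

hull edge (i=0, c=1) to (i=1, c=5): slope 4, span 1
hull edge (i=1, c=5) to (i=2, c=5): slope 0, span 1
hull edge (i=2, c=5) to (i=3, c=1): slope -4, span 1
Factored form: p(x) = 1 ⊗ (x ⊕ (-4)) ⊗ (x ⊕ 0) ⊗ (x ⊕ 4)
Answer: roots = -4 (mult 1), 0 (mult 1), 4 (mult 1)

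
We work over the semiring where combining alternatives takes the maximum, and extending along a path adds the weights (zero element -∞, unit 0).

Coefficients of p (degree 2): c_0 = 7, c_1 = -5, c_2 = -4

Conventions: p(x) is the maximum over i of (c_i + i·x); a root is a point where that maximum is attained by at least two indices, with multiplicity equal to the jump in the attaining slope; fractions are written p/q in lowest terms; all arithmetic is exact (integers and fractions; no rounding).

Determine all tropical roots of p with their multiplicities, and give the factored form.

hull edge (i=0, c=7) to (i=2, c=-4): slope -11/2, span 2
Factored form: p(x) = -4 ⊗ (x ⊕ 11/2) ⊗ (x ⊕ 11/2)
Answer: roots = 11/2 (mult 2)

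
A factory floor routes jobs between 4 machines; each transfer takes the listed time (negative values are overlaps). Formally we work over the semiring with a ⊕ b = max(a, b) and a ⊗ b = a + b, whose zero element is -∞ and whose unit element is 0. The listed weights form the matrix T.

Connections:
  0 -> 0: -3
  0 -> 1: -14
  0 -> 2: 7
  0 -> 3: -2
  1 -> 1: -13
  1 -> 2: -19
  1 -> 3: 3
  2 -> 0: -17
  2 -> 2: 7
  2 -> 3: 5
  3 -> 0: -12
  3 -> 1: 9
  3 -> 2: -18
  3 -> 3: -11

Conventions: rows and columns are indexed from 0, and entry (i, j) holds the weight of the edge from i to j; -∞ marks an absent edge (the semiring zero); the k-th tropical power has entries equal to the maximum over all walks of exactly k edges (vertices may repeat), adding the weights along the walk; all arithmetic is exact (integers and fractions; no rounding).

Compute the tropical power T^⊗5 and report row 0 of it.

T^⊗2:
  [-6, 7, 14, 12]
  [-9, 12, -12, -8]
  [-7, 14, 14, 12]
  [-15, -2, -5, 12]
T^⊗3:
  [0, 21, 21, 19]
  [-12, 1, -2, 15]
  [0, 21, 21, 19]
  [0, 21, 2, 1]
T^⊗4:
  [7, 28, 28, 26]
  [3, 24, 5, 4]
  [7, 28, 28, 26]
  [-3, 10, 9, 24]
T^⊗5:
  [14, 35, 35, 33]
  [0, 13, 12, 27]
  [14, 35, 35, 33]
  [12, 33, 16, 14]
Answer: row 0 of T^⊗5 = [14, 35, 35, 33]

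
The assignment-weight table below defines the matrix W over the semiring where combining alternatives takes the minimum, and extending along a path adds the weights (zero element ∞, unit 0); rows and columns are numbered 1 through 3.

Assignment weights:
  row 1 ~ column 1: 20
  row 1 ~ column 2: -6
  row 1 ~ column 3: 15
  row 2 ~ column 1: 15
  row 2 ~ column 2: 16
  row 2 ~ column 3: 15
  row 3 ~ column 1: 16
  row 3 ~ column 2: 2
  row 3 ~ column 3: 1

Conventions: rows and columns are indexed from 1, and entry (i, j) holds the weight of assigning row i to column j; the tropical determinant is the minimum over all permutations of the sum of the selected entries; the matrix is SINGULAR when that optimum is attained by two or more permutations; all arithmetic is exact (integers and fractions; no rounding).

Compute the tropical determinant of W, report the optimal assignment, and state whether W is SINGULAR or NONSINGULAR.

σ = (1, 2, 3): 20 + 16 + 1 = 37
σ = (1, 3, 2): 20 + 15 + 2 = 37
σ = (2, 1, 3): (-6) + 15 + 1 = 10
σ = (2, 3, 1): (-6) + 15 + 16 = 25
σ = (3, 1, 2): 15 + 15 + 2 = 32
σ = (3, 2, 1): 15 + 16 + 16 = 47
Optimal value attained by: σ = (2, 1, 3).
Answer: det⊕(W) = 10; verdict: NONSINGULAR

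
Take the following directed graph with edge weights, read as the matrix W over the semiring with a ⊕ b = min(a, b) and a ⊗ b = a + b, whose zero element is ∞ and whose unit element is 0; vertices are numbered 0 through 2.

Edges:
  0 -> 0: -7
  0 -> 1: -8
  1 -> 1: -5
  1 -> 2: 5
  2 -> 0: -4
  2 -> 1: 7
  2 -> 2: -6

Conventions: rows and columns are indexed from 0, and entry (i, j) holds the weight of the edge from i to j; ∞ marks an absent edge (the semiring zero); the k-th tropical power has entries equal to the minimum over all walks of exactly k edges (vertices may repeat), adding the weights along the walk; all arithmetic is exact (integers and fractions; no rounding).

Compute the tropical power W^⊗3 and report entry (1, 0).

W^⊗2:
  [-14, -15, -3]
  [1, -10, -1]
  [-11, -12, -12]
W^⊗3:
  [-21, -22, -10]
  [-6, -15, -7]
  [-18, -19, -18]
Key observation: the optimum is the walk 1->2->0->0, with weight 5 + (-4) + (-7) = -6.
Optimal value attained by: walk 1->2->0->0.
Answer: (W^⊗3)[1][0] = -6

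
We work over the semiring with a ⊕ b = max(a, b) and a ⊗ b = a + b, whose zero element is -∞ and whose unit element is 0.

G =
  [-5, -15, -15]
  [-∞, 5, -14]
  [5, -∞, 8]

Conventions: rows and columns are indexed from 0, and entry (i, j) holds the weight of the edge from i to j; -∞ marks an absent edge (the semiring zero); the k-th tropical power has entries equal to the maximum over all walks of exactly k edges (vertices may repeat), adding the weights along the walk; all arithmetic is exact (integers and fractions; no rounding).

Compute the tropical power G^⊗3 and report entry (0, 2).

G^⊗2:
  [-10, -10, -7]
  [-9, 10, -6]
  [13, -10, 16]
G^⊗3:
  [-2, -5, 1]
  [-1, 15, 2]
  [21, -2, 24]
Key observation: the optimum is the walk 0->2->2->2, with weight (-15) + 8 + 8 = 1.
Optimal value attained by: walk 0->2->2->2.
Answer: (G^⊗3)[0][2] = 1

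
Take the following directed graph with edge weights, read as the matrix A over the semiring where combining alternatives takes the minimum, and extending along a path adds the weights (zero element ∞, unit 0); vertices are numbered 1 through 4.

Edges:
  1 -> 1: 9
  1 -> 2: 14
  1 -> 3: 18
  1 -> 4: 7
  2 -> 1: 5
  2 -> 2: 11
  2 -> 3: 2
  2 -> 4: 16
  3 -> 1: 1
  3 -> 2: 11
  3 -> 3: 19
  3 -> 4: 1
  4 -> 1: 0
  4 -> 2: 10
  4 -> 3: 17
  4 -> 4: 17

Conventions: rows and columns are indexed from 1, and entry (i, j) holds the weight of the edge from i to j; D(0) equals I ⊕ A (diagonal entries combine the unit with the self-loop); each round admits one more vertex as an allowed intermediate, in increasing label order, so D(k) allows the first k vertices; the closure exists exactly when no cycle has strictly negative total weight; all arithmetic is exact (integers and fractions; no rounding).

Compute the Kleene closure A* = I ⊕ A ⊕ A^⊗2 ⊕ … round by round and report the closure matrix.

D(0):
  [0, 14, 18, 7]
  [5, 0, 2, 16]
  [1, 11, 0, 1]
  [0, 10, 17, 0]
D(1):
  [0, 14, 18, 7]
  [5, 0, 2, 12]
  [1, 11, 0, 1]
  [0, 10, 17, 0]
D(2):
  [0, 14, 16, 7]
  [5, 0, 2, 12]
  [1, 11, 0, 1]
  [0, 10, 12, 0]
D(3):
  [0, 14, 16, 7]
  [3, 0, 2, 3]
  [1, 11, 0, 1]
  [0, 10, 12, 0]
D(4):
  [0, 14, 16, 7]
  [3, 0, 2, 3]
  [1, 11, 0, 1]
  [0, 10, 12, 0]
Answer: A* = [[0, 14, 16, 7], [3, 0, 2, 3], [1, 11, 0, 1], [0, 10, 12, 0]]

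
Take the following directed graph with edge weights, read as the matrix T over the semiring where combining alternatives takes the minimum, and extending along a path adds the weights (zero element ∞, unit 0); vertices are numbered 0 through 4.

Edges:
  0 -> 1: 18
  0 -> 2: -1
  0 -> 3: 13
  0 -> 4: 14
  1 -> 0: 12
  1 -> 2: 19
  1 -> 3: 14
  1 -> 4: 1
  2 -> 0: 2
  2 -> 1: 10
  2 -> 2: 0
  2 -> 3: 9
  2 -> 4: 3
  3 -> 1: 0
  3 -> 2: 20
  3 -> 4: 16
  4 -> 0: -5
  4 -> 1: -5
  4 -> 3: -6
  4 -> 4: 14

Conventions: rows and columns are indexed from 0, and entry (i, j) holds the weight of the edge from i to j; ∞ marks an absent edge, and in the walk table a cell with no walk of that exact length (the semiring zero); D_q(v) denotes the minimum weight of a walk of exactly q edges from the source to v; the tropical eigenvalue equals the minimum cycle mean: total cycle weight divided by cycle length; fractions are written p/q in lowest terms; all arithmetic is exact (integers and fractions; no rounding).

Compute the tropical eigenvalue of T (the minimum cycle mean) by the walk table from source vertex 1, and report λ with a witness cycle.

q=0: [∞, 0, ∞, ∞, ∞]
q=1: [12, ∞, 19, 14, 1]
q=2: [-4, -4, 11, -5, 15]
q=3: [8, -5, -5, 9, -3]
q=4: [-8, -8, -5, -9, -4]
q=5: [-9, -9, -9, -10, -7]
Optimal cycle mean attained by: cycle 1->4->1, total 1 + (-5), length 2.
Answer: λ = -2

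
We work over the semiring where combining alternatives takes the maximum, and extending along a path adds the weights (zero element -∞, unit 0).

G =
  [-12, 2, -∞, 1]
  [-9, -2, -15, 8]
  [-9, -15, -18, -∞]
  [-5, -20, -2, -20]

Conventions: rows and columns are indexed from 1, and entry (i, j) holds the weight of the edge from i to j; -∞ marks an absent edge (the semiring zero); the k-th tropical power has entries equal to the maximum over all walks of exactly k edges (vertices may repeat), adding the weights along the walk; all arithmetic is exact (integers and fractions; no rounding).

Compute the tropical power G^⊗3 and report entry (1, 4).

G^⊗2:
  [-4, 0, -1, 10]
  [3, -4, 6, 6]
  [-21, -7, -30, -7]
  [-11, -3, -20, -4]
G^⊗3:
  [5, -2, 8, 8]
  [1, 5, 4, 4]
  [-12, -9, -9, 1]
  [-9, -5, -6, 5]
Key observation: the optimum is the walk 1->2->2->4, with weight 2 + (-2) + 8 = 8.
Optimal value attained by: walk 1->2->2->4.
Answer: (G^⊗3)[1][4] = 8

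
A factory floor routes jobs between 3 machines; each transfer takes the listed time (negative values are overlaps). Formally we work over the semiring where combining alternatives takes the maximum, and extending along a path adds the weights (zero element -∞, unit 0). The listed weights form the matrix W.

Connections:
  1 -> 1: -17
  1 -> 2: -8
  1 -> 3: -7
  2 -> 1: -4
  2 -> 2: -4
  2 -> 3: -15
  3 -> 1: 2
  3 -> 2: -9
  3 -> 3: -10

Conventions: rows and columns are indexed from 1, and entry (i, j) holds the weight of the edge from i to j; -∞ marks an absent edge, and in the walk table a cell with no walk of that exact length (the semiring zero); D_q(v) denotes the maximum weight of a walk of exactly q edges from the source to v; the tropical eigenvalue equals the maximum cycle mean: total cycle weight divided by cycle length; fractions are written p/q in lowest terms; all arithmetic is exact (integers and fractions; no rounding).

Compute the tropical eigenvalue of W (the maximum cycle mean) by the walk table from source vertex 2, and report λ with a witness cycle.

q=0: [-∞, 0, -∞]
q=1: [-4, -4, -15]
q=2: [-8, -8, -11]
q=3: [-9, -12, -15]
Optimal cycle mean attained by: cycle 1->3->1, total (-7) + 2, length 2.
Answer: λ = -5/2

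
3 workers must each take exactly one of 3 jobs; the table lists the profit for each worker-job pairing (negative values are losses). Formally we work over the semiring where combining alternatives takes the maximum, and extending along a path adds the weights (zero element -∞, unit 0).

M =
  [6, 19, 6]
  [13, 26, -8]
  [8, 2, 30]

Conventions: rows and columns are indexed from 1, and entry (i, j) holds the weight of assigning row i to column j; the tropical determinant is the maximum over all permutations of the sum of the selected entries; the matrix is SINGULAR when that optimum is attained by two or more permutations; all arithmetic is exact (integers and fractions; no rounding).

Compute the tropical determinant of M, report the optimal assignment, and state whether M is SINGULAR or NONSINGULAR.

σ = (1, 2, 3): 6 + 26 + 30 = 62
σ = (1, 3, 2): 6 + (-8) + 2 = 0
σ = (2, 1, 3): 19 + 13 + 30 = 62
σ = (2, 3, 1): 19 + (-8) + 8 = 19
σ = (3, 1, 2): 6 + 13 + 2 = 21
σ = (3, 2, 1): 6 + 26 + 8 = 40
Optimal value attained by: σ = (1, 2, 3).
Answer: det⊕(M) = 62; verdict: SINGULAR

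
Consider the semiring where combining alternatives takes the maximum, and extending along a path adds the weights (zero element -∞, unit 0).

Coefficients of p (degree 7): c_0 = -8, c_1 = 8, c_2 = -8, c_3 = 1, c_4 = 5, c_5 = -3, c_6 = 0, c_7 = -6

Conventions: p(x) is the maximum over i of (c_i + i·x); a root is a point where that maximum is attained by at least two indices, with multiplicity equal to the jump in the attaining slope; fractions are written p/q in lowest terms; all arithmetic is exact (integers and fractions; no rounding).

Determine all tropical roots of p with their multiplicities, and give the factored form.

hull edge (i=0, c=-8) to (i=1, c=8): slope 16, span 1
hull edge (i=1, c=8) to (i=4, c=5): slope -1, span 3
hull edge (i=4, c=5) to (i=6, c=0): slope -5/2, span 2
hull edge (i=6, c=0) to (i=7, c=-6): slope -6, span 1
Factored form: p(x) = -6 ⊗ (x ⊕ (-16)) ⊗ (x ⊕ 1) ⊗ (x ⊕ 1) ⊗ (x ⊕ 1) ⊗ (x ⊕ 5/2) ⊗ (x ⊕ 5/2) ⊗ (x ⊕ 6)
Answer: roots = -16 (mult 1), 1 (mult 3), 5/2 (mult 2), 6 (mult 1)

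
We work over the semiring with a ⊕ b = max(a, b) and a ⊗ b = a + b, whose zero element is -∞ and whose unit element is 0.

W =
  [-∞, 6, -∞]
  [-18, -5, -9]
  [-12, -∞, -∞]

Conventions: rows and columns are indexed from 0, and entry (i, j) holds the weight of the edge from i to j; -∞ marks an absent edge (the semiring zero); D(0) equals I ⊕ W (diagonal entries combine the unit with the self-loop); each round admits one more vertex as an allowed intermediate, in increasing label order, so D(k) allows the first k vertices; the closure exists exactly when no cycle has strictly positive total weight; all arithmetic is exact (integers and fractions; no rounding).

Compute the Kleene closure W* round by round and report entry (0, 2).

D(0):
  [0, 6, -∞]
  [-18, 0, -9]
  [-12, -∞, 0]
D(1):
  [0, 6, -∞]
  [-18, 0, -9]
  [-12, -6, 0]
D(2):
  [0, 6, -3]
  [-18, 0, -9]
  [-12, -6, 0]
D(3):
  [0, 6, -3]
  [-18, 0, -9]
  [-12, -6, 0]
Answer: W*[0][2] = -3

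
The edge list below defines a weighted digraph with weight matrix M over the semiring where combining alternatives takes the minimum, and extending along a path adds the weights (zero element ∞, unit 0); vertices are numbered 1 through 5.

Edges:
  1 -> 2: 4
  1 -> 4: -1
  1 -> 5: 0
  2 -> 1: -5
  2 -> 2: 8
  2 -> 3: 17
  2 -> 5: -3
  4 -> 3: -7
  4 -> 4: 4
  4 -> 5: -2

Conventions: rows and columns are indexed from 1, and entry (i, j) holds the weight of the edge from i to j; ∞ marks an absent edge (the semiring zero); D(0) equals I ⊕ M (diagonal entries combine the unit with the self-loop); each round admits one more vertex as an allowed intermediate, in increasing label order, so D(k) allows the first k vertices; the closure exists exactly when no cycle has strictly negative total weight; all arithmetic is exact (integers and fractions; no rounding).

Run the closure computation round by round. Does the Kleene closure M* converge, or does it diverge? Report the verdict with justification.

D(0):
  [0, 4, ∞, -1, 0]
  [-5, 0, 17, ∞, -3]
  [∞, ∞, 0, ∞, ∞]
  [∞, ∞, -7, 0, -2]
  [∞, ∞, ∞, ∞, 0]
Detection: at round 1, diagonal entry (2, 2) turns strictly negative.
Key observation: the cycle 2->1->2 has total weight (-5) + 4, which is strictly negative.
Answer: DIVERGES — negative cycle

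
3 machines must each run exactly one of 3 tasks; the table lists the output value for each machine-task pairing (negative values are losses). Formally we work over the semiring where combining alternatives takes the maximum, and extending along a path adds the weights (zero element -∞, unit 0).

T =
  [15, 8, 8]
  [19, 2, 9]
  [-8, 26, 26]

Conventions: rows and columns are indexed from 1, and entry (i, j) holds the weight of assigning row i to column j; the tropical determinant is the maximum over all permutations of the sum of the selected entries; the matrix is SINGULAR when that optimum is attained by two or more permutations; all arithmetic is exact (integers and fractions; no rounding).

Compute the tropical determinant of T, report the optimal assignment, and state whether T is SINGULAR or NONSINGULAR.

σ = (1, 2, 3): 15 + 2 + 26 = 43
σ = (1, 3, 2): 15 + 9 + 26 = 50
σ = (2, 1, 3): 8 + 19 + 26 = 53
σ = (2, 3, 1): 8 + 9 + (-8) = 9
σ = (3, 1, 2): 8 + 19 + 26 = 53
σ = (3, 2, 1): 8 + 2 + (-8) = 2
Optimal value attained by: σ = (2, 1, 3).
Answer: det⊕(T) = 53; verdict: SINGULAR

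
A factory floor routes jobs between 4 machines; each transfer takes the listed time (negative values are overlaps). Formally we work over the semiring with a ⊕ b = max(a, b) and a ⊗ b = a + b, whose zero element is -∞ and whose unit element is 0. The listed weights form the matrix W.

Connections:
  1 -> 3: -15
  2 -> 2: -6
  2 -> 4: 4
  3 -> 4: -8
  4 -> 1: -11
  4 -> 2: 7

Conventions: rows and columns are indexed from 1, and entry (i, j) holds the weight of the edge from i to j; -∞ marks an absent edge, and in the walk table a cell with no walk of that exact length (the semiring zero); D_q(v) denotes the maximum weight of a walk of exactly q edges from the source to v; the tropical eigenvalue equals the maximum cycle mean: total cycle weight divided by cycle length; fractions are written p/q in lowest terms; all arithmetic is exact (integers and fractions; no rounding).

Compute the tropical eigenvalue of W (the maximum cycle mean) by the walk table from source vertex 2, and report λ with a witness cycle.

q=0: [-∞, 0, -∞, -∞]
q=1: [-∞, -6, -∞, 4]
q=2: [-7, 11, -∞, -2]
q=3: [-13, 5, -22, 15]
q=4: [4, 22, -28, 9]
Optimal cycle mean attained by: cycle 2->4->2, total 4 + 7, length 2.
Answer: λ = 11/2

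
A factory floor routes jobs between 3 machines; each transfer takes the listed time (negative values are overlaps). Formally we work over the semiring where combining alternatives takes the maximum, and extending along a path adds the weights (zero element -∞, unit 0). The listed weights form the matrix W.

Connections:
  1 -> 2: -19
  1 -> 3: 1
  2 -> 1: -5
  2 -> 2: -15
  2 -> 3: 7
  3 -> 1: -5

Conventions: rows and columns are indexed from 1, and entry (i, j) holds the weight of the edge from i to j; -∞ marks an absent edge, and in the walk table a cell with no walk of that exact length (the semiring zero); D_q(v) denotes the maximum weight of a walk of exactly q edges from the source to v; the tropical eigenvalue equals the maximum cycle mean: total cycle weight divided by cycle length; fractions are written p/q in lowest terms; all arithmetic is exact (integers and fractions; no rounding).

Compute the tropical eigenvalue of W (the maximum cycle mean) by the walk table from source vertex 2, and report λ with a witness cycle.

q=0: [-∞, 0, -∞]
q=1: [-5, -15, 7]
q=2: [2, -24, -4]
q=3: [-9, -17, 3]
Optimal cycle mean attained by: cycle 1->3->1, total 1 + (-5), length 2.
Answer: λ = -2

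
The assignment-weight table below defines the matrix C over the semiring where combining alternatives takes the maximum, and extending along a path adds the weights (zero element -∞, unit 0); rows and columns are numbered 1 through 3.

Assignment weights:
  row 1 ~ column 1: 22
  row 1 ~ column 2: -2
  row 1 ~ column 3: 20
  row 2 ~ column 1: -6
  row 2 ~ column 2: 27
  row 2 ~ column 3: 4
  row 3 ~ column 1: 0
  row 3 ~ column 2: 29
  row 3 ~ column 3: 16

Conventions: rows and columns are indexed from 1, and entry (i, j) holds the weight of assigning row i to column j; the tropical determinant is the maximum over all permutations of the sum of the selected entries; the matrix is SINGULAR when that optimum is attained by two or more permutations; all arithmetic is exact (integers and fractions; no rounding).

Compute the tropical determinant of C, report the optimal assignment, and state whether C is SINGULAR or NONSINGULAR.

σ = (1, 2, 3): 22 + 27 + 16 = 65
σ = (1, 3, 2): 22 + 4 + 29 = 55
σ = (2, 1, 3): (-2) + (-6) + 16 = 8
σ = (2, 3, 1): (-2) + 4 + 0 = 2
σ = (3, 1, 2): 20 + (-6) + 29 = 43
σ = (3, 2, 1): 20 + 27 + 0 = 47
Optimal value attained by: σ = (1, 2, 3).
Answer: det⊕(C) = 65; verdict: NONSINGULAR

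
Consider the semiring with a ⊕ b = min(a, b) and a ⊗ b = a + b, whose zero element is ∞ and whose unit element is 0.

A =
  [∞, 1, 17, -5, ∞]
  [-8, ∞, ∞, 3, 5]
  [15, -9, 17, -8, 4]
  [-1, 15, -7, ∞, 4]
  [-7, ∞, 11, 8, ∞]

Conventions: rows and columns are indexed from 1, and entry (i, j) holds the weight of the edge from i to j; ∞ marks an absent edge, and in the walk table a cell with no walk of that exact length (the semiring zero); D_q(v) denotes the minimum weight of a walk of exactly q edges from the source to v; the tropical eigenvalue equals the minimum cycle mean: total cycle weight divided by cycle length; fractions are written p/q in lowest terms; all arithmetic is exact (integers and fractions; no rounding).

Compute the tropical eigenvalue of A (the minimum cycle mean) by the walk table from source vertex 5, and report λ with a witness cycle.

q=0: [∞, ∞, ∞, ∞, 0]
q=1: [-7, ∞, 11, 8, ∞]
q=2: [7, -6, 1, -12, 12]
q=3: [-14, -8, -19, -7, -8]
q=4: [-16, -28, -14, -27, -15]
q=5: [-36, -23, -34, -25, -23]
Optimal cycle mean attained by: cycle 3->4->3, total (-8) + (-7), length 2.
Answer: λ = -15/2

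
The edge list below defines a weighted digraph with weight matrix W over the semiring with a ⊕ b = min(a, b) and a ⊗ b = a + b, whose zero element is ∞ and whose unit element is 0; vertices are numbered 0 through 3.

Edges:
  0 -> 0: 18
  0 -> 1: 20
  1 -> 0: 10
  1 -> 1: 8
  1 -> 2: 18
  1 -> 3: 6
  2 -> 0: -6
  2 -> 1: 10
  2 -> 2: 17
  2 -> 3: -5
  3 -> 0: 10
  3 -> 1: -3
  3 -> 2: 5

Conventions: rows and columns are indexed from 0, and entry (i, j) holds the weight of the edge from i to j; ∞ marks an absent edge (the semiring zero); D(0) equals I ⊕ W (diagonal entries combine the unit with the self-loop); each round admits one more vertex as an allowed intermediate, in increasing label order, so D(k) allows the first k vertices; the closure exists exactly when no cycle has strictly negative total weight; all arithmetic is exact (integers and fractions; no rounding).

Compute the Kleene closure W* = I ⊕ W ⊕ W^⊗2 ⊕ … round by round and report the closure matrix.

D(0):
  [0, 20, ∞, ∞]
  [10, 0, 18, 6]
  [-6, 10, 0, -5]
  [10, -3, 5, 0]
D(1):
  [0, 20, ∞, ∞]
  [10, 0, 18, 6]
  [-6, 10, 0, -5]
  [10, -3, 5, 0]
D(2):
  [0, 20, 38, 26]
  [10, 0, 18, 6]
  [-6, 10, 0, -5]
  [7, -3, 5, 0]
D(3):
  [0, 20, 38, 26]
  [10, 0, 18, 6]
  [-6, 10, 0, -5]
  [-1, -3, 5, 0]
D(4):
  [0, 20, 31, 26]
  [5, 0, 11, 6]
  [-6, -8, 0, -5]
  [-1, -3, 5, 0]
Answer: W* = [[0, 20, 31, 26], [5, 0, 11, 6], [-6, -8, 0, -5], [-1, -3, 5, 0]]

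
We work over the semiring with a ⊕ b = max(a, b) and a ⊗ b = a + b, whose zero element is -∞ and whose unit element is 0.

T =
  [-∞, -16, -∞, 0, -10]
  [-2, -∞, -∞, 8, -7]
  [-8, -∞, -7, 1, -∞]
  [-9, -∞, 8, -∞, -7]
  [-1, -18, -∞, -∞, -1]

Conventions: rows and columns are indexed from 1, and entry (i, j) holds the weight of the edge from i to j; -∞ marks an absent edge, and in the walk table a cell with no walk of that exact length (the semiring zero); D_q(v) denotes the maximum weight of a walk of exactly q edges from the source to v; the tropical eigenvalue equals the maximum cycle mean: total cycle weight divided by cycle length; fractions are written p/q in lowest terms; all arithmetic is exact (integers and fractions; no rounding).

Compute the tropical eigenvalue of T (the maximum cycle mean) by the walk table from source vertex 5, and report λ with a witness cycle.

q=0: [-∞, -∞, -∞, -∞, 0]
q=1: [-1, -18, -∞, -∞, -1]
q=2: [-2, -17, -∞, -1, -2]
q=3: [-3, -18, 7, -2, -3]
q=4: [-1, -19, 6, 8, -4]
q=5: [-1, -17, 16, 7, 1]
Optimal cycle mean attained by: cycle 3->4->3, total 1 + 8, length 2.
Answer: λ = 9/2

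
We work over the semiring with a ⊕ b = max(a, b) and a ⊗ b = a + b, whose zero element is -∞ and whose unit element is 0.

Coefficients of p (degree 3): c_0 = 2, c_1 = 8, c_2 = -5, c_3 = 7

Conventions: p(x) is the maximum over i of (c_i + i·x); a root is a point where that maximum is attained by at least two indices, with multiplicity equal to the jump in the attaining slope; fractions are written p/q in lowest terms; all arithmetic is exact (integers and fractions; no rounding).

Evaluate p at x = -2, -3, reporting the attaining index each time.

p(-2) = max(2+0·(-2)=2, 8+1·(-2)=6, -5+2·(-2)=-9, 7+3·(-2)=1) = 6 (attained by i=1)
p(-3) = max(2+0·(-3)=2, 8+1·(-3)=5, -5+2·(-3)=-11, 7+3·(-3)=-2) = 5 (attained by i=1)
Answer: p(-2) = 6; p(-3) = 5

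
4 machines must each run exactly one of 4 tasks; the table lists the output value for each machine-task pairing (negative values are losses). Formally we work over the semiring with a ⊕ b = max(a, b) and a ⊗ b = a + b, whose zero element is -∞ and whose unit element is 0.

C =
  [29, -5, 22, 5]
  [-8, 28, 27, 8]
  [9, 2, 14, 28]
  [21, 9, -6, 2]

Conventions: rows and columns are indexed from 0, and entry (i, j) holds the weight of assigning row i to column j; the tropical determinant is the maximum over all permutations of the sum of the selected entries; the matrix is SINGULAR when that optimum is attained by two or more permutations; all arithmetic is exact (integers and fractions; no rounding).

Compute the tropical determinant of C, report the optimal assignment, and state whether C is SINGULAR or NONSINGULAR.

σ = (0, 1, 2, 3): 29 + 28 + 14 + 2 = 73
σ = (0, 1, 3, 2): 29 + 28 + 28 + (-6) = 79
σ = (0, 2, 1, 3): 29 + 27 + 2 + 2 = 60
σ = (0, 2, 3, 1): 29 + 27 + 28 + 9 = 93
σ = (0, 3, 1, 2): 29 + 8 + 2 + (-6) = 33
σ = (0, 3, 2, 1): 29 + 8 + 14 + 9 = 60
σ = (1, 0, 2, 3): (-5) + (-8) + 14 + 2 = 3
σ = (1, 0, 3, 2): (-5) + (-8) + 28 + (-6) = 9
σ = (1, 2, 0, 3): (-5) + 27 + 9 + 2 = 33
σ = (1, 2, 3, 0): (-5) + 27 + 28 + 21 = 71
σ = (1, 3, 0, 2): (-5) + 8 + 9 + (-6) = 6
σ = (1, 3, 2, 0): (-5) + 8 + 14 + 21 = 38
σ = (2, 0, 1, 3): 22 + (-8) + 2 + 2 = 18
σ = (2, 0, 3, 1): 22 + (-8) + 28 + 9 = 51
σ = (2, 1, 0, 3): 22 + 28 + 9 + 2 = 61
σ = (2, 1, 3, 0): 22 + 28 + 28 + 21 = 99
σ = (2, 3, 0, 1): 22 + 8 + 9 + 9 = 48
σ = (2, 3, 1, 0): 22 + 8 + 2 + 21 = 53
σ = (3, 0, 1, 2): 5 + (-8) + 2 + (-6) = -7
σ = (3, 0, 2, 1): 5 + (-8) + 14 + 9 = 20
σ = (3, 1, 0, 2): 5 + 28 + 9 + (-6) = 36
σ = (3, 1, 2, 0): 5 + 28 + 14 + 21 = 68
σ = (3, 2, 0, 1): 5 + 27 + 9 + 9 = 50
σ = (3, 2, 1, 0): 5 + 27 + 2 + 21 = 55
Optimal value attained by: σ = (2, 1, 3, 0).
Answer: det⊕(C) = 99; verdict: NONSINGULAR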